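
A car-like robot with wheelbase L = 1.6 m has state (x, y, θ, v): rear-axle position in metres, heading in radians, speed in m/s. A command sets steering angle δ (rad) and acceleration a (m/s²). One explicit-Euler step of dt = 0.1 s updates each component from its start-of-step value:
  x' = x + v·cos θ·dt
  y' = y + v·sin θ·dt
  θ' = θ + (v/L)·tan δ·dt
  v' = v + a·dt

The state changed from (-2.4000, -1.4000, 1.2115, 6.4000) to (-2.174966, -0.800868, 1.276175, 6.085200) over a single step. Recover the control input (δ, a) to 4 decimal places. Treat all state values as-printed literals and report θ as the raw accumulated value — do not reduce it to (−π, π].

a = (v'−v)/dt = (-0.314800)/0.1 = -3.1480
Δθ = θ'−θ = 0.064675;  (v·dt/L) = 6.4000·0.1/1.6 = 0.400000
tan δ = Δθ·L/(v·dt) = 0.161688  →  δ = 0.1603

δ = 0.1603, a = -3.1480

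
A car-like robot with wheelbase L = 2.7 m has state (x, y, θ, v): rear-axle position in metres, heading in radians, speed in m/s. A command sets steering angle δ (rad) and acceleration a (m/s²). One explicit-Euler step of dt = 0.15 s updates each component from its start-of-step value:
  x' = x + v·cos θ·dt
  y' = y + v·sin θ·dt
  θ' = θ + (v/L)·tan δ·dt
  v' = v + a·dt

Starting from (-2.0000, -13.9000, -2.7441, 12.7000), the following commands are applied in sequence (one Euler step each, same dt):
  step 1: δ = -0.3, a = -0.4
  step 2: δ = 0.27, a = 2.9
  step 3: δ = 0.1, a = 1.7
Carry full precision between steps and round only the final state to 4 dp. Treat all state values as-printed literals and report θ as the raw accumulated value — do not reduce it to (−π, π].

(-7.4481, -15.6912, -2.6951, 13.3300)

after step 1 (δ=-0.3, a=-0.4): (-3.756476, -14.637440, -2.962354, 12.640000)
after step 2 (δ=0.27, a=2.9): (-5.622101, -14.975460, -2.768008, 13.075000)
after step 3 (δ=0.1, a=1.7): (-7.448074, -15.691228, -2.695126, 13.330000)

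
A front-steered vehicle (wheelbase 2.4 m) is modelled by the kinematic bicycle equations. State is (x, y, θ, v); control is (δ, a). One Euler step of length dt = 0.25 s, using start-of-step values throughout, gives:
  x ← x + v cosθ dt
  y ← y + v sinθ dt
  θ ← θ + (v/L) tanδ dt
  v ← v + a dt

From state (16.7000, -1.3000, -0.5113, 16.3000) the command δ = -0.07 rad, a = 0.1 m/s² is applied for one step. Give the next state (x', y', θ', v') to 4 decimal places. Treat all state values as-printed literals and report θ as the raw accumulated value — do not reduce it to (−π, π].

x' = 16.7000 + 16.3000·cos(-0.5113)·0.25 = 20.2538
y' = -1.3000 + 16.3000·sin(-0.5113)·0.25 = -3.2939
θ' = -0.5113 + (16.3000/2.4)·tan(-0.07)·0.25 = -0.6303
v' = 16.3000 + 0.1000·0.25 = 16.3250

(20.2538, -3.2939, -0.6303, 16.3250)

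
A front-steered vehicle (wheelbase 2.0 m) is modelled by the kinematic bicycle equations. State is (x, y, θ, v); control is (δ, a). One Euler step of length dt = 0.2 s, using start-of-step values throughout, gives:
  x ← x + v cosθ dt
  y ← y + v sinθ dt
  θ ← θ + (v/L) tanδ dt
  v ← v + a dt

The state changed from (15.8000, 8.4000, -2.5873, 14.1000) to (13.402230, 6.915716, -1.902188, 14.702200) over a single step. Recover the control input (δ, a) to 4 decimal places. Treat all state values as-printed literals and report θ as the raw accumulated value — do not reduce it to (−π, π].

a = (v'−v)/dt = (0.602200)/0.2 = 3.0110
Δθ = θ'−θ = 0.685112;  (v·dt/L) = 14.1000·0.2/2.0 = 1.410000
tan δ = Δθ·L/(v·dt) = 0.485895  →  δ = 0.4523

δ = 0.4523, a = 3.0110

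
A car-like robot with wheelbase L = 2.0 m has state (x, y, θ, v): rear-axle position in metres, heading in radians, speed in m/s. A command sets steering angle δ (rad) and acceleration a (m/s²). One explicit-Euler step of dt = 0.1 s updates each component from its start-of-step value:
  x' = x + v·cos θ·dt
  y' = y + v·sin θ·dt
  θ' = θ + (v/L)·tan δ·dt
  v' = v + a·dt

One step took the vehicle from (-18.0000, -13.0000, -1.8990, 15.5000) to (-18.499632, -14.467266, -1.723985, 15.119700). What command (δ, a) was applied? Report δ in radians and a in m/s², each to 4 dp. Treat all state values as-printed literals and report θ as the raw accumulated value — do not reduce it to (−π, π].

δ = 0.2221, a = -3.8030

a = (v'−v)/dt = (-0.380300)/0.1 = -3.8030
Δθ = θ'−θ = 0.175015;  (v·dt/L) = 15.5000·0.1/2.0 = 0.775000
tan δ = Δθ·L/(v·dt) = 0.225826  →  δ = 0.2221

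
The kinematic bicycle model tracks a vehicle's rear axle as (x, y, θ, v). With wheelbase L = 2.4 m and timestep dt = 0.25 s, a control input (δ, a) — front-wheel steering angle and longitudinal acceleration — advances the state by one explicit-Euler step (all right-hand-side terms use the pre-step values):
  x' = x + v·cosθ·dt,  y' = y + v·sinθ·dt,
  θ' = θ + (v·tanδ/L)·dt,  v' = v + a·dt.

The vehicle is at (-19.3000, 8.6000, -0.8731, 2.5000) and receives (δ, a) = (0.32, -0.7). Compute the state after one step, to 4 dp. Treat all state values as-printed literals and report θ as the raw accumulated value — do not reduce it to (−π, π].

(-18.8985, 8.1210, -0.7868, 2.3250)

x' = -19.3000 + 2.5000·cos(-0.8731)·0.25 = -18.8985
y' = 8.6000 + 2.5000·sin(-0.8731)·0.25 = 8.1210
θ' = -0.8731 + (2.5000/2.4)·tan(0.32)·0.25 = -0.7868
v' = 2.5000 − 0.7000·0.25 = 2.3250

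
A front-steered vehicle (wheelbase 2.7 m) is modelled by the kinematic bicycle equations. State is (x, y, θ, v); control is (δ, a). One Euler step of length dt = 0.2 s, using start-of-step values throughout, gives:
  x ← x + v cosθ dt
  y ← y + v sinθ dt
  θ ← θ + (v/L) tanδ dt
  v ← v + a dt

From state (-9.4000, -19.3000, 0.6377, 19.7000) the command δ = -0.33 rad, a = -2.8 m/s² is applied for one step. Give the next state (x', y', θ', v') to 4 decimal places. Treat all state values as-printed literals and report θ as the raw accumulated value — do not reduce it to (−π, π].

x' = -9.4000 + 19.7000·cos(0.6377)·0.2 = -6.2343
y' = -19.3000 + 19.7000·sin(0.6377)·0.2 = -16.9543
θ' = 0.6377 + (19.7000/2.7)·tan(-0.33)·0.2 = 0.1379
v' = 19.7000 − 2.8000·0.2 = 19.1400

(-6.2343, -16.9543, 0.1379, 19.1400)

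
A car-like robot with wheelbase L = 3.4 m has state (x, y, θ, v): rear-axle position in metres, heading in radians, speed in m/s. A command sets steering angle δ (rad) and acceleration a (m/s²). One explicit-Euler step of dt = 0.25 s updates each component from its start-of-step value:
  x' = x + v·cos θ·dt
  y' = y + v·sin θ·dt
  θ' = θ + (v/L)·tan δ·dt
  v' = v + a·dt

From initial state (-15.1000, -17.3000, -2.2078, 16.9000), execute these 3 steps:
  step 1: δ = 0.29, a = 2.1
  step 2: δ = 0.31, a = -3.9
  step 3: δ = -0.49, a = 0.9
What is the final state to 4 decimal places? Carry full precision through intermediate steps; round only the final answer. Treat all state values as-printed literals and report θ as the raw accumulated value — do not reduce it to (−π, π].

after step 1 (δ=0.29, a=2.1): (-17.612985, -20.696400, -1.836978, 17.425000)
after step 2 (δ=0.31, a=-3.9): (-18.758896, -24.899232, -1.426559, 16.450000)
after step 3 (δ=-0.49, a=0.9): (-18.167773, -28.969027, -2.071723, 16.675000)

(-18.1678, -28.9690, -2.0717, 16.6750)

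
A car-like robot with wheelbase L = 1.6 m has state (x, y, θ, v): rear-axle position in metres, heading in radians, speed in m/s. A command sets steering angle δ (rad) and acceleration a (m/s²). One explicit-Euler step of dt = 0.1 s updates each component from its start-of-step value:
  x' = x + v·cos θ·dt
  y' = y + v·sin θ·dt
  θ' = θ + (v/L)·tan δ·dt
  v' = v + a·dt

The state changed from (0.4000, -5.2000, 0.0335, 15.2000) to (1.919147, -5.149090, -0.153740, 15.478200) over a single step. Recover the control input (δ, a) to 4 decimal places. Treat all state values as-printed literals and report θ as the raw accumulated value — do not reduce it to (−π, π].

a = (v'−v)/dt = (0.278200)/0.1 = 2.7820
Δθ = θ'−θ = -0.187240;  (v·dt/L) = 15.2000·0.1/1.6 = 0.950000
tan δ = Δθ·L/(v·dt) = -0.197095  →  δ = -0.1946

δ = -0.1946, a = 2.7820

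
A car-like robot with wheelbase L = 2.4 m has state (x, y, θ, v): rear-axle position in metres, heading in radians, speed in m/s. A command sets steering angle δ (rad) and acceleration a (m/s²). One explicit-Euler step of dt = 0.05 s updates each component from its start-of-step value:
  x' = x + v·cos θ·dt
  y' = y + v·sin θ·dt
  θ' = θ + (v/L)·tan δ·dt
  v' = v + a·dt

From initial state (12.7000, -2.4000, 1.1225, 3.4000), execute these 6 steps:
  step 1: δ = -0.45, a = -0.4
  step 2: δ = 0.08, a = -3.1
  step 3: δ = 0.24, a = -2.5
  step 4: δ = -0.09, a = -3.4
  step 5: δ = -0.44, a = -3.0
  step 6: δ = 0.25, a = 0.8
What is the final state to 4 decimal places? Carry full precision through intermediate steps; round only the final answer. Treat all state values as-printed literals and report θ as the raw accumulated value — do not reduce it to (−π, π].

(13.1269, -1.5618, 1.0906, 2.8200)

after step 1 (δ=-0.45, a=-0.4): (12.773683, -2.246798, 1.088284, 3.380000)
after step 2 (δ=0.08, a=-3.1): (12.852100, -2.097093, 1.093929, 3.225000)
after step 3 (δ=0.24, a=-2.5): (12.926114, -1.953832, 1.110371, 3.100000)
after step 4 (δ=-0.09, a=-3.4): (12.994985, -1.814973, 1.104543, 2.930000)
after step 5 (δ=-0.44, a=-3.0): (13.060843, -1.684111, 1.075805, 2.780000)
after step 6 (δ=0.25, a=0.8): (13.126871, -1.561795, 1.090594, 2.820000)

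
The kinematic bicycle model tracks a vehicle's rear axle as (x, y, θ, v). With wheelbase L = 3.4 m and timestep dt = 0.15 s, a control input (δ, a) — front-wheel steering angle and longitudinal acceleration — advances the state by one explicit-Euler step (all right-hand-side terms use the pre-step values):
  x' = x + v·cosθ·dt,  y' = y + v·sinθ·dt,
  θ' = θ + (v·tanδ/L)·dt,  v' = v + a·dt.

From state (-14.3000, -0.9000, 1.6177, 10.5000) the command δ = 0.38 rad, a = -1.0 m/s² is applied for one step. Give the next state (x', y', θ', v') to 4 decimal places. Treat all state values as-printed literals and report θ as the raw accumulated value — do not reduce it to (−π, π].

(-14.3738, 0.6733, 1.8027, 10.3500)

x' = -14.3000 + 10.5000·cos(1.6177)·0.15 = -14.3738
y' = -0.9000 + 10.5000·sin(1.6177)·0.15 = 0.6733
θ' = 1.6177 + (10.5000/3.4)·tan(0.38)·0.15 = 1.8027
v' = 10.5000 − 1.0000·0.15 = 10.3500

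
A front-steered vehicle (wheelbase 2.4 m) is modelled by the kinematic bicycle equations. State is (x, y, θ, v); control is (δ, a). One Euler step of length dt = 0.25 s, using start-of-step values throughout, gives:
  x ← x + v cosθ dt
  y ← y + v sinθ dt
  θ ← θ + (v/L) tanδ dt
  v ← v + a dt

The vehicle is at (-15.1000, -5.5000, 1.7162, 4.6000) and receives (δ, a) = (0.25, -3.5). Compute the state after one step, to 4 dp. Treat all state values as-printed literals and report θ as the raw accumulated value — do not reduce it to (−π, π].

x' = -15.1000 + 4.6000·cos(1.7162)·0.25 = -15.2666
y' = -5.5000 + 4.6000·sin(1.7162)·0.25 = -4.3621
θ' = 1.7162 + (4.6000/2.4)·tan(0.25)·0.25 = 1.8386
v' = 4.6000 − 3.5000·0.25 = 3.7250

(-15.2666, -4.3621, 1.8386, 3.7250)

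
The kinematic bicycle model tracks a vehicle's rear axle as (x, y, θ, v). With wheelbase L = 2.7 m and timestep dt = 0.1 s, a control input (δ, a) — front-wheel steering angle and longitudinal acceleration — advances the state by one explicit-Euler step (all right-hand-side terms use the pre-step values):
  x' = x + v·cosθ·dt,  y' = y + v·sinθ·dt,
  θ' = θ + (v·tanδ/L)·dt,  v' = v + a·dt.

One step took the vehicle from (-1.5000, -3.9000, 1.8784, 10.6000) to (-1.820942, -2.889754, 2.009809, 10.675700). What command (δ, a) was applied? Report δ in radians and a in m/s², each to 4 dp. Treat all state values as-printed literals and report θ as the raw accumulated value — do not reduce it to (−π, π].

δ = 0.3230, a = 0.7570

a = (v'−v)/dt = (0.075700)/0.1 = 0.7570
Δθ = θ'−θ = 0.131409;  (v·dt/L) = 10.6000·0.1/2.7 = 0.392593
tan δ = Δθ·L/(v·dt) = 0.334721  →  δ = 0.3230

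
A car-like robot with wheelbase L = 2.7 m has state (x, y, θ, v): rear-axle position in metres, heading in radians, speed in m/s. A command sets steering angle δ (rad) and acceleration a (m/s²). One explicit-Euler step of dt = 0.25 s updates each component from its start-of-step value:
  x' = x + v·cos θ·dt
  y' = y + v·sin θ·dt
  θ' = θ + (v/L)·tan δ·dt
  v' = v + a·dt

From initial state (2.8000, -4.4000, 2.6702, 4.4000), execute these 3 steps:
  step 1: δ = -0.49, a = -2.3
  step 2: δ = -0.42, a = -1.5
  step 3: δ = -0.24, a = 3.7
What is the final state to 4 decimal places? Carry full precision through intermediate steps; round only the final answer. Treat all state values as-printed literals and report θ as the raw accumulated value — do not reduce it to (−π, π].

(0.5104, -2.6465, 2.2166, 4.3750)

after step 1 (δ=-0.49, a=-2.3): (1.819970, -3.900460, 2.452894, 3.825000)
after step 2 (δ=-0.42, a=-1.5): (1.081674, -3.292731, 2.294733, 3.450000)
after step 3 (δ=-0.24, a=3.7): (0.510407, -2.646542, 2.216559, 4.375000)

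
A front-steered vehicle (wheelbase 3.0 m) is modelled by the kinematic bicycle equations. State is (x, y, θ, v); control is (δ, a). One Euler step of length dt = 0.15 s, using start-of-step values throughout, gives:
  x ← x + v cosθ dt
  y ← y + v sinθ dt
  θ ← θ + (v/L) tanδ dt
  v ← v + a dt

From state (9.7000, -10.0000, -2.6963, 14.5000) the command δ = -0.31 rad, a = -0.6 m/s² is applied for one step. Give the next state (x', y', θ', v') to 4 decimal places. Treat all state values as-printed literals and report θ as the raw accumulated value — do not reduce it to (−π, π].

x' = 9.7000 + 14.5000·cos(-2.6963)·0.15 = 7.7371
y' = -10.0000 + 14.5000·sin(-2.6963)·0.15 = -10.9368
θ' = -2.6963 + (14.5000/3.0)·tan(-0.31)·0.15 = -2.9285
v' = 14.5000 − 0.6000·0.15 = 14.4100

(7.7371, -10.9368, -2.9285, 14.4100)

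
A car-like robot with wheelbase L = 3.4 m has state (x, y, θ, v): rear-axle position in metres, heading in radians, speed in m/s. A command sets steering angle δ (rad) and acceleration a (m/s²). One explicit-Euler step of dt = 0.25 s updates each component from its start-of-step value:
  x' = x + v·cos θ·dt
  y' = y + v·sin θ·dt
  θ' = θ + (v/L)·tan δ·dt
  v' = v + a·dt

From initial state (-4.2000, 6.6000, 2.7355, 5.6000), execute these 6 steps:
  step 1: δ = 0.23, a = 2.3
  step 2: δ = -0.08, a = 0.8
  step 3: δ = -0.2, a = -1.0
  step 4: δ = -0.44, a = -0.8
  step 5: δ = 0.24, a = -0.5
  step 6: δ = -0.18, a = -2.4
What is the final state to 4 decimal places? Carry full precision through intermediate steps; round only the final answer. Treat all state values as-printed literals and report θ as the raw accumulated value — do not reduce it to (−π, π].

after step 1 (δ=0.23, a=2.3): (-5.486140, 7.153032, 2.831912, 6.175000)
after step 2 (δ=-0.08, a=0.8): (-6.956455, 7.623497, 2.795511, 6.375000)
after step 3 (δ=-0.2, a=-1.0): (-8.455710, 8.164120, 2.700490, 6.125000)
after step 4 (δ=-0.44, a=-0.8): (-9.840391, 8.817866, 2.488466, 5.925000)
after step 5 (δ=0.24, a=-0.5): (-11.016782, 9.717981, 2.595080, 5.800000)
after step 6 (δ=-0.18, a=-2.4): (-12.255578, 10.471562, 2.517475, 5.200000)

(-12.2556, 10.4716, 2.5175, 5.2000)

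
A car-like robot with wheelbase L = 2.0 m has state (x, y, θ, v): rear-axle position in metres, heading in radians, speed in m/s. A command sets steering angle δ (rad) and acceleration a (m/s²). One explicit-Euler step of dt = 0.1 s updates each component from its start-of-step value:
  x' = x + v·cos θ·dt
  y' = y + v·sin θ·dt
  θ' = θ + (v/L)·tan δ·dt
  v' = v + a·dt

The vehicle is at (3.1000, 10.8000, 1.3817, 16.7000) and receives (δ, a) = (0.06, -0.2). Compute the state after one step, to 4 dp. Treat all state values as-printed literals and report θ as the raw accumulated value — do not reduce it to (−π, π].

x' = 3.1000 + 16.7000·cos(1.3817)·0.1 = 3.4139
y' = 10.8000 + 16.7000·sin(1.3817)·0.1 = 12.4402
θ' = 1.3817 + (16.7000/2.0)·tan(0.06)·0.1 = 1.4319
v' = 16.7000 − 0.2000·0.1 = 16.6800

(3.4139, 12.4402, 1.4319, 16.6800)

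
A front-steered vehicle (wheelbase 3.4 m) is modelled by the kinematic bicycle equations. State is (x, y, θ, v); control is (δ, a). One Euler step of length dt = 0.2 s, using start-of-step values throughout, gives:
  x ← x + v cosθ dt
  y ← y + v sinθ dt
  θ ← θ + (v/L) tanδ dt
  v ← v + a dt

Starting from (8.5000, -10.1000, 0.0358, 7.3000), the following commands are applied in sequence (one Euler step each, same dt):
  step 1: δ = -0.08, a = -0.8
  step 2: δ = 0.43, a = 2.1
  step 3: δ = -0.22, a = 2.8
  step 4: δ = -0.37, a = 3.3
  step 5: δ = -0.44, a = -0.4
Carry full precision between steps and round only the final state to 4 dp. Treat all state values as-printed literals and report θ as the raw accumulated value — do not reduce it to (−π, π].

after step 1 (δ=-0.08, a=-0.8): (9.959065, -10.047743, 0.001374, 7.140000)
after step 2 (δ=0.43, a=2.1): (11.387063, -10.045782, 0.193994, 7.560000)
after step 3 (δ=-0.22, a=2.8): (12.870701, -9.754298, 0.094550, 8.120000)
after step 4 (δ=-0.37, a=3.3): (14.487448, -9.600979, -0.090712, 8.780000)
after step 5 (δ=-0.44, a=-0.4): (16.236228, -9.760051, -0.333856, 8.700000)

(16.2362, -9.7601, -0.3339, 8.7000)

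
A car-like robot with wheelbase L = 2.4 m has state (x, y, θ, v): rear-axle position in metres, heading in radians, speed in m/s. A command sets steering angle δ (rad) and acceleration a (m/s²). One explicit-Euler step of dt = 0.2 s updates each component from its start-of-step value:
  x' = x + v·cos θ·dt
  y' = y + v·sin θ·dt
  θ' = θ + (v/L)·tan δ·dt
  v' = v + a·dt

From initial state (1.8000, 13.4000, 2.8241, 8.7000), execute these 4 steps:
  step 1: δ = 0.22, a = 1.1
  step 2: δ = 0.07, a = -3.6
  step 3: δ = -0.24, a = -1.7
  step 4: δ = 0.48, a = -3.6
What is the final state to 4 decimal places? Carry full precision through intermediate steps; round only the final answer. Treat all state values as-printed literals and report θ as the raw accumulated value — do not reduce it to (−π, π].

after step 1 (δ=0.22, a=1.1): (0.146963, 13.943203, 2.986224, 8.920000)
after step 2 (δ=0.07, a=-3.6): (-1.615548, 14.219267, 3.038343, 8.200000)
after step 3 (δ=-0.24, a=-1.7): (-3.246814, 14.388296, 2.871119, 7.860000)
after step 4 (δ=0.48, a=-3.6): (-4.761663, 14.808315, 3.212120, 7.140000)

(-4.7617, 14.8083, 3.2121, 7.1400)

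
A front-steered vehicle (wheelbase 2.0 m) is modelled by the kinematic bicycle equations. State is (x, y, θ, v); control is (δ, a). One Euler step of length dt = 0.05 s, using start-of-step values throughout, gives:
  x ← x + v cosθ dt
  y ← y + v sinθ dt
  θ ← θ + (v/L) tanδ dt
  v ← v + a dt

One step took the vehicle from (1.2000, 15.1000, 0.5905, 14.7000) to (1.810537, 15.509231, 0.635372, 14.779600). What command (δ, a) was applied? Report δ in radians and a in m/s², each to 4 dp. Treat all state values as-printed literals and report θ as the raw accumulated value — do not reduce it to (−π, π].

a = (v'−v)/dt = (0.079600)/0.05 = 1.5920
Δθ = θ'−θ = 0.044872;  (v·dt/L) = 14.7000·0.05/2.0 = 0.367500
tan δ = Δθ·L/(v·dt) = 0.122101  →  δ = 0.1215

δ = 0.1215, a = 1.5920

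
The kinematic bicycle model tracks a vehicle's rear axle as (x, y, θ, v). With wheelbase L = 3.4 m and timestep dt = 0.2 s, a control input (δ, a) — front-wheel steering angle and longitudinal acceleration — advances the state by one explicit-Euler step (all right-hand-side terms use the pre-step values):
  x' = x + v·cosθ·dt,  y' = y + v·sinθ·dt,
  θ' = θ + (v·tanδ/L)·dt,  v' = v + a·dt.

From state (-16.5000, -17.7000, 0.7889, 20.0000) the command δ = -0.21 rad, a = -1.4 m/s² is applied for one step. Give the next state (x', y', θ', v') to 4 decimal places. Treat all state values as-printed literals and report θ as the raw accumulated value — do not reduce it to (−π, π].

x' = -16.5000 + 20.0000·cos(0.7889)·0.2 = -13.6815
y' = -17.7000 + 20.0000·sin(0.7889)·0.2 = -14.8617
θ' = 0.7889 + (20.0000/3.4)·tan(-0.21)·0.2 = 0.5381
v' = 20.0000 − 1.4000·0.2 = 19.7200

(-13.6815, -14.8617, 0.5381, 19.7200)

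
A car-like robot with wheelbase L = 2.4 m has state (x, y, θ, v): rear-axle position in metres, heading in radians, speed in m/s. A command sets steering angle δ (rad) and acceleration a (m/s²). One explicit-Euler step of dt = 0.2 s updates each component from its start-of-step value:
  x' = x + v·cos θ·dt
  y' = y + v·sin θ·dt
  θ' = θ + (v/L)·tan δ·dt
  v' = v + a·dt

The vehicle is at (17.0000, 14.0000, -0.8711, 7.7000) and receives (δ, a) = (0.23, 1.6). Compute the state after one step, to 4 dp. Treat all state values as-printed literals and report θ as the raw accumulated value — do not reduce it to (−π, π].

(17.9917, 12.8218, -0.7209, 8.0200)

x' = 17.0000 + 7.7000·cos(-0.8711)·0.2 = 17.9917
y' = 14.0000 + 7.7000·sin(-0.8711)·0.2 = 12.8218
θ' = -0.8711 + (7.7000/2.4)·tan(0.23)·0.2 = -0.7209
v' = 7.7000 + 1.6000·0.2 = 8.0200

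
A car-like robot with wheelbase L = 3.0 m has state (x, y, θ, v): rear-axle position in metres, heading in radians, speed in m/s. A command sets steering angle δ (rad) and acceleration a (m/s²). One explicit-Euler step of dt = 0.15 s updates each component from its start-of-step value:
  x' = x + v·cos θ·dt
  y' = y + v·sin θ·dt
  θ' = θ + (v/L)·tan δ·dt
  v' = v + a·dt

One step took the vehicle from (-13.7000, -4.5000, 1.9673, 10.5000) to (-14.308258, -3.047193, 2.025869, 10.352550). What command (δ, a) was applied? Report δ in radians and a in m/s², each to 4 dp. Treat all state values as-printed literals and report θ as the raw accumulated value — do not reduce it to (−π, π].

a = (v'−v)/dt = (-0.147450)/0.15 = -0.9830
Δθ = θ'−θ = 0.058569;  (v·dt/L) = 10.5000·0.15/3.0 = 0.525000
tan δ = Δθ·L/(v·dt) = 0.111560  →  δ = 0.1111

δ = 0.1111, a = -0.9830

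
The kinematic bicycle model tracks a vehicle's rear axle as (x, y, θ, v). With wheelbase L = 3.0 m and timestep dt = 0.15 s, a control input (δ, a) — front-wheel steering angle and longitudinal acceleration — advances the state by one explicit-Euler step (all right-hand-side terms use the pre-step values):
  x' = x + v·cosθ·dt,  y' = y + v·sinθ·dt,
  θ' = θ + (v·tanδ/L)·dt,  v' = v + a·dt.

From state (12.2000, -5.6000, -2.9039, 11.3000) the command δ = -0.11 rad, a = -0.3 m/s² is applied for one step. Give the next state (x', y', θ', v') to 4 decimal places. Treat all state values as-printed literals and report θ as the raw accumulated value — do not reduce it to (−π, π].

x' = 12.2000 + 11.3000·cos(-2.9039)·0.15 = 10.5527
y' = -5.6000 + 11.3000·sin(-2.9039)·0.15 = -5.9991
θ' = -2.9039 + (11.3000/3.0)·tan(-0.11)·0.15 = -2.9663
v' = 11.3000 − 0.3000·0.15 = 11.2550

(10.5527, -5.9991, -2.9663, 11.2550)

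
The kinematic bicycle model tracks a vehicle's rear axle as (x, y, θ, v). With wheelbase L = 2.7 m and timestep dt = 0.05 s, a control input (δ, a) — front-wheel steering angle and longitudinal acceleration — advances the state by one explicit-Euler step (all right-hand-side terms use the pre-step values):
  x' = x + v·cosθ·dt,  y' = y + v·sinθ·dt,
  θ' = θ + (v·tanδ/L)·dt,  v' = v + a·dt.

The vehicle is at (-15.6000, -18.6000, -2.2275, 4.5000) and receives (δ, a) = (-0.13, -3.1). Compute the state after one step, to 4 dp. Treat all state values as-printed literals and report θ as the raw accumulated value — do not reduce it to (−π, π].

(-15.7374, -18.7782, -2.2384, 4.3450)

x' = -15.6000 + 4.5000·cos(-2.2275)·0.05 = -15.7374
y' = -18.6000 + 4.5000·sin(-2.2275)·0.05 = -18.7782
θ' = -2.2275 + (4.5000/2.7)·tan(-0.13)·0.05 = -2.2384
v' = 4.5000 − 3.1000·0.05 = 4.3450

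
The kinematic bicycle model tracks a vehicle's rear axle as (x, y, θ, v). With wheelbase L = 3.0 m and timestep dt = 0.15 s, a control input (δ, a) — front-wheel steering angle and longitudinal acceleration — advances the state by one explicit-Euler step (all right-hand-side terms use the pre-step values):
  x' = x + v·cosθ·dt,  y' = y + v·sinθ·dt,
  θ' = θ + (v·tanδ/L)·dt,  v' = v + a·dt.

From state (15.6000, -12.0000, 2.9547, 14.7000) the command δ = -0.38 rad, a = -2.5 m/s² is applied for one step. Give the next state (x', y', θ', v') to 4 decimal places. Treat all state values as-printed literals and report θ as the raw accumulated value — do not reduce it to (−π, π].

(13.4334, -11.5903, 2.6611, 14.3250)

x' = 15.6000 + 14.7000·cos(2.9547)·0.15 = 13.4334
y' = -12.0000 + 14.7000·sin(2.9547)·0.15 = -11.5903
θ' = 2.9547 + (14.7000/3.0)·tan(-0.38)·0.15 = 2.6611
v' = 14.7000 − 2.5000·0.15 = 14.3250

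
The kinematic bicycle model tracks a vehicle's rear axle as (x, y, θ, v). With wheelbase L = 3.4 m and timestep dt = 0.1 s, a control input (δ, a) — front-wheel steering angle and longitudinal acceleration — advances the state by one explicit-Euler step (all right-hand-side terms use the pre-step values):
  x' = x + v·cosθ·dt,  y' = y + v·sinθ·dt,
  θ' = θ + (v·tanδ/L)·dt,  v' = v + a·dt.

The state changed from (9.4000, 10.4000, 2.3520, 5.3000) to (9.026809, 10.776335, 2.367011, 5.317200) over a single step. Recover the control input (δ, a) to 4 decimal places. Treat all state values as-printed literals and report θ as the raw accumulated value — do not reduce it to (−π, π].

a = (v'−v)/dt = (0.017200)/0.1 = 0.1720
Δθ = θ'−θ = 0.015011;  (v·dt/L) = 5.3000·0.1/3.4 = 0.155882
tan δ = Δθ·L/(v·dt) = 0.096297  →  δ = 0.0960

δ = 0.0960, a = 0.1720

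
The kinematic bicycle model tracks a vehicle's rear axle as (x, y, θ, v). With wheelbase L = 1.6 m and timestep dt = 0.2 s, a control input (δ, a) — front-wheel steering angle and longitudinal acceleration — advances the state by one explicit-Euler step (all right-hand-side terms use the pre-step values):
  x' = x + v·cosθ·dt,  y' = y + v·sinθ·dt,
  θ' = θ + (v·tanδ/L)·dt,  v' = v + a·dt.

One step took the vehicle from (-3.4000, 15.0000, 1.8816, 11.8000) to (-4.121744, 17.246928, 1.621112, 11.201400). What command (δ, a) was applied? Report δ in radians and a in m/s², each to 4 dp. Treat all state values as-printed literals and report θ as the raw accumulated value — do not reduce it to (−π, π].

a = (v'−v)/dt = (-0.598600)/0.2 = -2.9930
Δθ = θ'−θ = -0.260488;  (v·dt/L) = 11.8000·0.2/1.6 = 1.475000
tan δ = Δθ·L/(v·dt) = -0.176602  →  δ = -0.1748

δ = -0.1748, a = -2.9930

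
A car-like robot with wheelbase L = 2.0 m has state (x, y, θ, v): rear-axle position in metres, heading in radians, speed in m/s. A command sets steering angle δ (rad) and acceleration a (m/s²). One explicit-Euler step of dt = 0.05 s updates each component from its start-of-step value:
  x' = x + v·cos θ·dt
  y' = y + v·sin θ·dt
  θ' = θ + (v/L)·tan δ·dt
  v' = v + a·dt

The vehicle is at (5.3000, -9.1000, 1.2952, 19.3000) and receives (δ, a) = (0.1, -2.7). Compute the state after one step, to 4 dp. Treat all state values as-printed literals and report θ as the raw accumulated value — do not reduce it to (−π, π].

x' = 5.3000 + 19.3000·cos(1.2952)·0.05 = 5.5626
y' = -9.1000 + 19.3000·sin(1.2952)·0.05 = -8.1714
θ' = 1.2952 + (19.3000/2.0)·tan(0.1)·0.05 = 1.3436
v' = 19.3000 − 2.7000·0.05 = 19.1650

(5.5626, -8.1714, 1.3436, 19.1650)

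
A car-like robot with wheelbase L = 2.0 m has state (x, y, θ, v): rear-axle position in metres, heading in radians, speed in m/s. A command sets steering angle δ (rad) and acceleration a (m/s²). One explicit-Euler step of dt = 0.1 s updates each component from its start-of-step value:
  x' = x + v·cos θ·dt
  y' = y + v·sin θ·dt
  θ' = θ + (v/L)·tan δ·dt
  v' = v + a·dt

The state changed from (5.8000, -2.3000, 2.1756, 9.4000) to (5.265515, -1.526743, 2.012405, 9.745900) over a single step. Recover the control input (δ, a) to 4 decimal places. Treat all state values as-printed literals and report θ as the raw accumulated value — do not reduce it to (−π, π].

δ = -0.3342, a = 3.4590

a = (v'−v)/dt = (0.345900)/0.1 = 3.4590
Δθ = θ'−θ = -0.163195;  (v·dt/L) = 9.4000·0.1/2.0 = 0.470000
tan δ = Δθ·L/(v·dt) = -0.347223  →  δ = -0.3342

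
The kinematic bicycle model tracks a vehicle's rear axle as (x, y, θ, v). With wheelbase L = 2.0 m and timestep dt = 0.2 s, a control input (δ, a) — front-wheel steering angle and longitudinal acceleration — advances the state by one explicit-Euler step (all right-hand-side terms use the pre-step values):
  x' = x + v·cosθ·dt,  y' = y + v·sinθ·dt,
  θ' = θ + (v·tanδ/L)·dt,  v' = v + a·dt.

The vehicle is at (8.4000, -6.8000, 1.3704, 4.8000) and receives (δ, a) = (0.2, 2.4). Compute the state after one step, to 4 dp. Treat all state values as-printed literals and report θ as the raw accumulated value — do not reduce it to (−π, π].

x' = 8.4000 + 4.8000·cos(1.3704)·0.2 = 8.5911
y' = -6.8000 + 4.8000·sin(1.3704)·0.2 = -5.8592
θ' = 1.3704 + (4.8000/2.0)·tan(0.2)·0.2 = 1.4677
v' = 4.8000 + 2.4000·0.2 = 5.2800

(8.5911, -5.8592, 1.4677, 5.2800)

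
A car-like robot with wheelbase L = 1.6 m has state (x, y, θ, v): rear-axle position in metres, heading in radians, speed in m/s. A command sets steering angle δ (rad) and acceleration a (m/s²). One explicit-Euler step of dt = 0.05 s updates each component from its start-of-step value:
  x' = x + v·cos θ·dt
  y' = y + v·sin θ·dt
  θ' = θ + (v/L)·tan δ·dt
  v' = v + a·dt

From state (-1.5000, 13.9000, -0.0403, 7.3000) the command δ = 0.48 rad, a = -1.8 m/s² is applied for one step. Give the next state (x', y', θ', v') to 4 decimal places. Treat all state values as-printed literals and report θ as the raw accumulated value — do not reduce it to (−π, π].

x' = -1.5000 + 7.3000·cos(-0.0403)·0.05 = -1.1353
y' = 13.9000 + 7.3000·sin(-0.0403)·0.05 = 13.8853
θ' = -0.0403 + (7.3000/1.6)·tan(0.48)·0.05 = 0.0785
v' = 7.3000 − 1.8000·0.05 = 7.2100

(-1.1353, 13.8853, 0.0785, 7.2100)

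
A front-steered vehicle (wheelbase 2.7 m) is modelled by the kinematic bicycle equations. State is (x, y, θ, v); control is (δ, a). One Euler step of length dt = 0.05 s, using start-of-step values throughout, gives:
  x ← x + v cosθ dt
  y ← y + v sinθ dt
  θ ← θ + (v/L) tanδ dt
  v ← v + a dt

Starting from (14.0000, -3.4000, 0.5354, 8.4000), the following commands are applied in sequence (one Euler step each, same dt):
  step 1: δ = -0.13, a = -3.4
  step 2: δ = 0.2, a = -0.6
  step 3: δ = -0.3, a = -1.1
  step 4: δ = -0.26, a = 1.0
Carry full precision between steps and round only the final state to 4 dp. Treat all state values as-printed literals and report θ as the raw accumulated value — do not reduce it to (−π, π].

(15.4273, -2.5753, 0.4589, 8.1950)

after step 1 (δ=-0.13, a=-3.4): (14.361227, -3.185722, 0.515063, 8.230000)
after step 2 (δ=0.2, a=-0.6): (14.719340, -2.983022, 0.545958, 8.200000)
after step 3 (δ=-0.3, a=-1.1): (15.069738, -2.770135, 0.498984, 8.145000)
after step 4 (δ=-0.26, a=1.0): (15.427332, -2.575252, 0.458859, 8.195000)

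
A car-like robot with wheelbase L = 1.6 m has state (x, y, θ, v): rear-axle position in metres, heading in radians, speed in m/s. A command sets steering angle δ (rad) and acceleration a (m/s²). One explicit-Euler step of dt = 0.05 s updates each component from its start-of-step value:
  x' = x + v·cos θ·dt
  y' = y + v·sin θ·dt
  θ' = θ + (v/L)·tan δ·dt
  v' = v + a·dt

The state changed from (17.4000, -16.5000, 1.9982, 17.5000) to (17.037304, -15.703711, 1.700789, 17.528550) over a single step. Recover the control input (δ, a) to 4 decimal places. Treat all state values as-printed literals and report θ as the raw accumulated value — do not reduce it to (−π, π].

δ = -0.4981, a = 0.5710

a = (v'−v)/dt = (0.028550)/0.05 = 0.5710
Δθ = θ'−θ = -0.297411;  (v·dt/L) = 17.5000·0.05/1.6 = 0.546875
tan δ = Δθ·L/(v·dt) = -0.543837  →  δ = -0.4981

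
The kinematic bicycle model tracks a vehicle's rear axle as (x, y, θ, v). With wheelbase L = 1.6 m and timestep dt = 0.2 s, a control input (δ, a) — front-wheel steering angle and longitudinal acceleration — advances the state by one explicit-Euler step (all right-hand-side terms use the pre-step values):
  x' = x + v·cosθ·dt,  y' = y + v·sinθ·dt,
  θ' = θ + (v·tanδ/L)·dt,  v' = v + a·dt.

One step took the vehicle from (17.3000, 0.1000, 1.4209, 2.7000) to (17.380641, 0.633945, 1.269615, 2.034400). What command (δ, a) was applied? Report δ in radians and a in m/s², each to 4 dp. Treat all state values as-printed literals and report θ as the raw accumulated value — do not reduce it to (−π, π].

a = (v'−v)/dt = (-0.665600)/0.2 = -3.3280
Δθ = θ'−θ = -0.151285;  (v·dt/L) = 2.7000·0.2/1.6 = 0.337500
tan δ = Δθ·L/(v·dt) = -0.448252  →  δ = -0.4214

δ = -0.4214, a = -3.3280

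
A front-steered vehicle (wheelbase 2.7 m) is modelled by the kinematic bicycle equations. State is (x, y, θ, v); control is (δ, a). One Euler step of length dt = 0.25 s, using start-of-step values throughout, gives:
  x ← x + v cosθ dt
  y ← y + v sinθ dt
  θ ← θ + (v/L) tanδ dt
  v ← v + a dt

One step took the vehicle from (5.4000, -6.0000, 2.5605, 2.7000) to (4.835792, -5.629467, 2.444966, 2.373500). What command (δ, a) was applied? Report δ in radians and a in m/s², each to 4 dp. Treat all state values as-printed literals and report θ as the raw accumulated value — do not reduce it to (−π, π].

a = (v'−v)/dt = (-0.326500)/0.25 = -1.3060
Δθ = θ'−θ = -0.115534;  (v·dt/L) = 2.7000·0.25/2.7 = 0.250000
tan δ = Δθ·L/(v·dt) = -0.462136  →  δ = -0.4329

δ = -0.4329, a = -1.3060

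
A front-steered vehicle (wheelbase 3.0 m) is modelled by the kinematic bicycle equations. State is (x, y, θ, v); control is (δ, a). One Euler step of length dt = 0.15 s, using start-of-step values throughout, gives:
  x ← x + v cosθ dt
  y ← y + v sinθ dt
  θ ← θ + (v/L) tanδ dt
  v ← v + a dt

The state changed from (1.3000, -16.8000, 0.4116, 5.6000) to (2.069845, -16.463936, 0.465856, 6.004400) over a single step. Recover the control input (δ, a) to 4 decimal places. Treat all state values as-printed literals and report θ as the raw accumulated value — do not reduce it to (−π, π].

a = (v'−v)/dt = (0.404400)/0.15 = 2.6960
Δθ = θ'−θ = 0.054256;  (v·dt/L) = 5.6000·0.15/3.0 = 0.280000
tan δ = Δθ·L/(v·dt) = 0.193771  →  δ = 0.1914

δ = 0.1914, a = 2.6960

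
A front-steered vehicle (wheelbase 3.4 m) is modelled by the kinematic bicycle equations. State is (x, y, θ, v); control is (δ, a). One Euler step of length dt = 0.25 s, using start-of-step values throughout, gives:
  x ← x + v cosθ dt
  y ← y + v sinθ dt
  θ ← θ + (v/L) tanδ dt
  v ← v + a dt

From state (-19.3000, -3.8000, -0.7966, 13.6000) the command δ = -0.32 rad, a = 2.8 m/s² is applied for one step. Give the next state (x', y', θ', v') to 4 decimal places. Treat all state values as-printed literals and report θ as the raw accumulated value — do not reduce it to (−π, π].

(-16.9229, -6.2309, -1.1280, 14.3000)

x' = -19.3000 + 13.6000·cos(-0.7966)·0.25 = -16.9229
y' = -3.8000 + 13.6000·sin(-0.7966)·0.25 = -6.2309
θ' = -0.7966 + (13.6000/3.4)·tan(-0.32)·0.25 = -1.1280
v' = 13.6000 + 2.8000·0.25 = 14.3000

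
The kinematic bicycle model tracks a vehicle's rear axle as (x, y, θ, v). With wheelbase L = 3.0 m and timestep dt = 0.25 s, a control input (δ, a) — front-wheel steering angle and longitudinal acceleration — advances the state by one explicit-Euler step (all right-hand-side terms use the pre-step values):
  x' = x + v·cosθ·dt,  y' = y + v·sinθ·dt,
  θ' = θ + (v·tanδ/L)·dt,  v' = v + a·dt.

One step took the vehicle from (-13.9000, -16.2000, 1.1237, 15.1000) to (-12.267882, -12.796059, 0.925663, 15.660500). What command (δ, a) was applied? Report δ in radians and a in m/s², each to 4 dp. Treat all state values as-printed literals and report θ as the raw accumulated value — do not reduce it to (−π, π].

δ = -0.1561, a = 2.2420

a = (v'−v)/dt = (0.560500)/0.25 = 2.2420
Δθ = θ'−θ = -0.198037;  (v·dt/L) = 15.1000·0.25/3.0 = 1.258333
tan δ = Δθ·L/(v·dt) = -0.157380  →  δ = -0.1561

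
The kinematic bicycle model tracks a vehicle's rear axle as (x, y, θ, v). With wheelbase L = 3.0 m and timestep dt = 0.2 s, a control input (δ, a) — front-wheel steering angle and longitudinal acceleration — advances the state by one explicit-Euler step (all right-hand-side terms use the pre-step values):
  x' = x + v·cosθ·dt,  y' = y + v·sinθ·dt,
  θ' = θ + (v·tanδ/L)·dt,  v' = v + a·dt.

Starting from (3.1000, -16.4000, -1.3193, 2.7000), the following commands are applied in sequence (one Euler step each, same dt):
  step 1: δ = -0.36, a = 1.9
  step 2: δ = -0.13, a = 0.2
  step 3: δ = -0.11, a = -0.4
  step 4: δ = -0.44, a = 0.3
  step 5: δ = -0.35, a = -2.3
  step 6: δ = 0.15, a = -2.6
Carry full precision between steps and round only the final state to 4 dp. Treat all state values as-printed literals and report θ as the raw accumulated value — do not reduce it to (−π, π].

after step 1 (δ=-0.36, a=1.9): (3.234381, -16.923012, -1.387053, 3.080000)
after step 2 (δ=-0.13, a=0.2): (3.346931, -17.528643, -1.413897, 3.120000)
after step 3 (δ=-0.11, a=-0.4): (3.444435, -18.144978, -1.436870, 3.040000)
after step 4 (δ=-0.44, a=0.3): (3.525619, -18.747533, -1.532281, 3.100000)
after step 5 (δ=-0.35, a=-2.3): (3.549492, -19.367074, -1.607721, 2.640000)
after step 6 (δ=0.15, a=-2.6): (3.530001, -19.894714, -1.581121, 2.120000)

(3.5300, -19.8947, -1.5811, 2.1200)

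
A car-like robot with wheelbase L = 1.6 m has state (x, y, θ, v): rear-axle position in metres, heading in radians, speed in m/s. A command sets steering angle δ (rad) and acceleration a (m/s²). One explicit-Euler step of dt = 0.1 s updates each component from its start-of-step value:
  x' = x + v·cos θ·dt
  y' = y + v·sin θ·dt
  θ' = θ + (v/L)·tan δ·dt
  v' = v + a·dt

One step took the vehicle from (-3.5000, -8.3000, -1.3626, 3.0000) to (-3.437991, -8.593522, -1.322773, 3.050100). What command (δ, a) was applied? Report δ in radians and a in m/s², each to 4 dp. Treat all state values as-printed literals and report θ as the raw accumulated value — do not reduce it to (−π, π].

δ = 0.2093, a = 0.5010

a = (v'−v)/dt = (0.050100)/0.1 = 0.5010
Δθ = θ'−θ = 0.039827;  (v·dt/L) = 3.0000·0.1/1.6 = 0.187500
tan δ = Δθ·L/(v·dt) = 0.212411  →  δ = 0.2093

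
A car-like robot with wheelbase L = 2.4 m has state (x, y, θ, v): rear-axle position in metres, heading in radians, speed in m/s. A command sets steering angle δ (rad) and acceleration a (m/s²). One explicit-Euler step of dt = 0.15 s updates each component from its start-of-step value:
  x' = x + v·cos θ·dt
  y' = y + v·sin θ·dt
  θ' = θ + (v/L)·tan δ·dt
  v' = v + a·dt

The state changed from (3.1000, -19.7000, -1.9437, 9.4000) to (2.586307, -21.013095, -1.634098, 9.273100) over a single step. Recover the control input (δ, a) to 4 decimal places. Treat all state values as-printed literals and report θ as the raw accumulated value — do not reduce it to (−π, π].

δ = 0.4850, a = -0.8460

a = (v'−v)/dt = (-0.126900)/0.15 = -0.8460
Δθ = θ'−θ = 0.309602;  (v·dt/L) = 9.4000·0.15/2.4 = 0.587500
tan δ = Δθ·L/(v·dt) = 0.526982  →  δ = 0.4850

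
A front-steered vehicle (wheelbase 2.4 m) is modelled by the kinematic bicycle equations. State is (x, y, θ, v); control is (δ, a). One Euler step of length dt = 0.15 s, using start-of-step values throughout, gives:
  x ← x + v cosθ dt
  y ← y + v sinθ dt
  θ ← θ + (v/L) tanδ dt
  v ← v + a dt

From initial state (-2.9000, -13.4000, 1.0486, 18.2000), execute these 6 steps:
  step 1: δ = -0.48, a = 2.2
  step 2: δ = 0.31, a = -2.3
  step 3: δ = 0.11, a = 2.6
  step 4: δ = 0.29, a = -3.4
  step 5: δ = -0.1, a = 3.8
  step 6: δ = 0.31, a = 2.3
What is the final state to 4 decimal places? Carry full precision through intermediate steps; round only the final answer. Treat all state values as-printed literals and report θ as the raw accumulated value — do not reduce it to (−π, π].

(6.1926, -0.3282, 1.5591, 18.9800)

after step 1 (δ=-0.48, a=2.2): (-1.538317, -11.033839, 0.456405, 18.530000)
after step 2 (δ=0.31, a=-2.3): (0.956681, -9.808846, 0.827384, 18.185000)
after step 3 (δ=0.11, a=2.6): (2.802831, -7.800776, 0.952913, 18.575000)
after step 4 (δ=0.29, a=-3.4): (4.416937, -5.529685, 1.299352, 18.065000)
after step 5 (δ=-0.1, a=3.8): (5.143485, -2.919154, 1.186068, 18.635000)
after step 6 (δ=0.31, a=2.3): (6.192564, -0.328236, 1.559149, 18.980000)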